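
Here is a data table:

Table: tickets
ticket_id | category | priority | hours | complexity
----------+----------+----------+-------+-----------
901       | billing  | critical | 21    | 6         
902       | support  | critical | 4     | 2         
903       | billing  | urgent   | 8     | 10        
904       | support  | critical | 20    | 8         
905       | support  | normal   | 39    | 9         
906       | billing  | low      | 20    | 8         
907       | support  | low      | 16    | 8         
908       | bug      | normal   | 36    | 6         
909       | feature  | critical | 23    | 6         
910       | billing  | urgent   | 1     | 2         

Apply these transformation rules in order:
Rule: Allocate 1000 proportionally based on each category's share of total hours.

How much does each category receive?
billing: 265.96, bug: 191.49, feature: 122.34, support: 420.21

Step 1: Calculate total hours = 188
Step 2: Calculate each category's proportion:
  billing: 50/188 = 26.60% → 265.96
  bug: 36/188 = 19.15% → 191.49
  feature: 23/188 = 12.23% → 122.34
  support: 79/188 = 42.02% → 420.21
Step 3: Verify: sum of allocations ≈ 1000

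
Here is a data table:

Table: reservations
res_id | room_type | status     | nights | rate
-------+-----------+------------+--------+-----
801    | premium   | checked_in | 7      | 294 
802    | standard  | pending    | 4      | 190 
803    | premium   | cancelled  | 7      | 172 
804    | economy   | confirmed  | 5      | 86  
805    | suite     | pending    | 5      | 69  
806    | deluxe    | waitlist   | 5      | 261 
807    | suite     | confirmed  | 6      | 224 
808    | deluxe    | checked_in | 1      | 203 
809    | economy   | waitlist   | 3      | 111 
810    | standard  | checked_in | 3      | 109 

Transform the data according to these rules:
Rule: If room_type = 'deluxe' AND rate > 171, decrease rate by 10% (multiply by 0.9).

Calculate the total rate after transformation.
1672.6

Step 1: Find records where room_type = 'deluxe' AND rate > 171
Step 2: 2 records match, summing to 464
Step 3: After multiplier: 464 × 0.9 = 417.6
Step 4: Unaffected records sum: 1255
Step 5: Final sum = 417.6 + 1255 = 1672.6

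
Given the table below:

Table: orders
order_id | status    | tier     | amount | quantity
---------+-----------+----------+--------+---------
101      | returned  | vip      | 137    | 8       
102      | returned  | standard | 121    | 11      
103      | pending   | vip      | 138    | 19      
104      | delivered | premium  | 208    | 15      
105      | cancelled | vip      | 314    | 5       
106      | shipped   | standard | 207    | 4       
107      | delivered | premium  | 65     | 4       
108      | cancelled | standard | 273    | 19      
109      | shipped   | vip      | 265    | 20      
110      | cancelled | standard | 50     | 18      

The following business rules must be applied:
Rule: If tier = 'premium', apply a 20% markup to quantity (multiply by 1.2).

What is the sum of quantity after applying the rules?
126.8

Step 1: Records with tier = 'premium' have total quantity = 19
Step 2: Apply multiplier: 19 × 1.2 = 22.8
Step 3: Other records total: 104
Step 4: Final sum = 22.8 + 104 = 126.8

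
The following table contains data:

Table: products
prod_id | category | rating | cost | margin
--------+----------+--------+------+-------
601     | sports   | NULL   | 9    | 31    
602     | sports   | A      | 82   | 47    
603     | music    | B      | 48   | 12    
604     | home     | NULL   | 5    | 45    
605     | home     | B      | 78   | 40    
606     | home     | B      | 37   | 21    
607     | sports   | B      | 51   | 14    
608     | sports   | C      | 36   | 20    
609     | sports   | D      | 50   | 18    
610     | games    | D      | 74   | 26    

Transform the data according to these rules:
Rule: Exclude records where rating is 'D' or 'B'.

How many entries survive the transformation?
4

Step 1: Count records to exclude
  - 2 (D) + 4 (B) = 6 records
Step 2: Total records: 10
Step 3: Remaining = 10 - 6 = 4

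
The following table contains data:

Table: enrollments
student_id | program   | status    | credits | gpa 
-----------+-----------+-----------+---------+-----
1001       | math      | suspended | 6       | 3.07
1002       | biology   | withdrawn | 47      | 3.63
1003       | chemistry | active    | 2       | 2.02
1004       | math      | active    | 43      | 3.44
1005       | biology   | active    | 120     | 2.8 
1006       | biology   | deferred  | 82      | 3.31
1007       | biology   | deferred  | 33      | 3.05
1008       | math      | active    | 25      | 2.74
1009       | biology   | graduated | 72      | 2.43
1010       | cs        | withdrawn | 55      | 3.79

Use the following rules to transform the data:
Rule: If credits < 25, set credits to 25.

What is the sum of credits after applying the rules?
527

Step 1: 2 records have credits < 25
Step 2: These records originally summed to 8
Step 3: After setting to minimum: 2 × 25 = 50
Step 4: Unaffected records sum: 477
Step 5: Final sum = 50 + 477 = 527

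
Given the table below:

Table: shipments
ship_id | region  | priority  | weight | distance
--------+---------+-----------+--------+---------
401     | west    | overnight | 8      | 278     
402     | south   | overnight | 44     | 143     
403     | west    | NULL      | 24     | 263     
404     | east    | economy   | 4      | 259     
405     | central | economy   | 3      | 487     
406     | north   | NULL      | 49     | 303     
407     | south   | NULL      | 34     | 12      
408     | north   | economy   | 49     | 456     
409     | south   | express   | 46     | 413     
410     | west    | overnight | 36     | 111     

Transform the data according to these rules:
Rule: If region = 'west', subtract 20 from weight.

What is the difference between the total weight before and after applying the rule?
60

Step 1: Original sum of weight = 297
Step 2: 3 records have region = 'west'
Step 3: Each affected record changes by -20
Step 4: Total change = 3 × -20 = -60
Step 5: New sum = 297 + -60 = 237
Step 6: Difference = |237 - 297| = 60
        (Sum decreased by 60)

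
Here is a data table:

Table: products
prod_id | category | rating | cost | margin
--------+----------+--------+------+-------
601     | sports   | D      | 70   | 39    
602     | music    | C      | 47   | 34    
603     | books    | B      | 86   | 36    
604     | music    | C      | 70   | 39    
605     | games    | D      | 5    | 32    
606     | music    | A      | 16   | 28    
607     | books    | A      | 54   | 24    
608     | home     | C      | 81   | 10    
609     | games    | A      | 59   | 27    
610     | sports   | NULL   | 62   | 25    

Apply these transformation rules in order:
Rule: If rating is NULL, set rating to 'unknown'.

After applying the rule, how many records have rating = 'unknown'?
1

Step 1: Count records where rating IS NULL
Step 2: Found 1 records with NULL rating
Step 3: These records will have rating set to 'unknown'
Step 4: Records already having rating = 'unknown': 0
Step 5: Answer: 1 + 0 = 1 records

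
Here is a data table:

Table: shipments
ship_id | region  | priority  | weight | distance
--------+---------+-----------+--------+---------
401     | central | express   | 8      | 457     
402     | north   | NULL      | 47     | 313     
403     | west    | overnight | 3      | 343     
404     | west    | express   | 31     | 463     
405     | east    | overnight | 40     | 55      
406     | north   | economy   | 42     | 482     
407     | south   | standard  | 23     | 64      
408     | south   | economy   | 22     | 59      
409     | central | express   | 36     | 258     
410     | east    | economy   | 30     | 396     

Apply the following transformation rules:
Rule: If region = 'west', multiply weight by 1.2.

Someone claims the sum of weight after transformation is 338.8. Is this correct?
No, the correct result is 288.8.

Step 1: Calculate the correct sum after transformation
Step 2: Apply multiplier 1.2 to records where region = 'west'
Step 3: Correct result = 288.8
Step 4: Claimed result = 338.8
Step 5: 288.8 ≠ 338.8
Conclusion: The claimed result is incorrect. The correct answer is 288.8.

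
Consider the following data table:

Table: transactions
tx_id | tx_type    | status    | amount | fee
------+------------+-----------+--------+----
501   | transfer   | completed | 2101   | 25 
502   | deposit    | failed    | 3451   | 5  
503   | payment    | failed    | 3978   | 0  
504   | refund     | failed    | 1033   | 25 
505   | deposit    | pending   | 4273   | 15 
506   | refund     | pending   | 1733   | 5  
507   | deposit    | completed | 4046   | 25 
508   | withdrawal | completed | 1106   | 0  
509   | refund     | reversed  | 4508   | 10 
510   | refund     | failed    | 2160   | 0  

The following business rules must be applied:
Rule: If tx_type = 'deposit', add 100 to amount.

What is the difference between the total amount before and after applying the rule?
300

Step 1: Original sum of amount = 28389
Step 2: 3 records have tx_type = 'deposit'
Step 3: Each affected record changes by 100
Step 4: Total change = 3 × 100 = 300
Step 5: New sum = 28389 + 300 = 28689
Step 6: Difference = |28689 - 28389| = 300
        (Sum increased by 300)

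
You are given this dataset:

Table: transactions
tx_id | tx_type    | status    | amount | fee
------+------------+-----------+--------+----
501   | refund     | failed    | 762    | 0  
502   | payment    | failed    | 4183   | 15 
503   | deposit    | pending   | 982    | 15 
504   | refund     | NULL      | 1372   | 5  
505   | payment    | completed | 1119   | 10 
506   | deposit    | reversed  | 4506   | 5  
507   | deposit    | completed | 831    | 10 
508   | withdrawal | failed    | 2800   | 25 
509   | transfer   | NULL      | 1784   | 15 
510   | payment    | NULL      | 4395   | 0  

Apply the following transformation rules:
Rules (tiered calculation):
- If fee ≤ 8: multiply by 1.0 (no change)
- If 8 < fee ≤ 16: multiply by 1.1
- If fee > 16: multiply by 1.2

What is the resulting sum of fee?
111.5

Step 1: Tier 1 (fee ≤ 8): 4 records, sum = 10 × 1.0 = 10.0
Step 2: Tier 2 (8 < fee ≤ 16): 5 records, sum = 65 × 1.1 = 71.5
Step 3: Tier 3 (fee > 16): 1 records, sum = 25 × 1.2 = 30.0
Step 4: Final sum = 10.0 + 71.5 + 30.0 = 111.5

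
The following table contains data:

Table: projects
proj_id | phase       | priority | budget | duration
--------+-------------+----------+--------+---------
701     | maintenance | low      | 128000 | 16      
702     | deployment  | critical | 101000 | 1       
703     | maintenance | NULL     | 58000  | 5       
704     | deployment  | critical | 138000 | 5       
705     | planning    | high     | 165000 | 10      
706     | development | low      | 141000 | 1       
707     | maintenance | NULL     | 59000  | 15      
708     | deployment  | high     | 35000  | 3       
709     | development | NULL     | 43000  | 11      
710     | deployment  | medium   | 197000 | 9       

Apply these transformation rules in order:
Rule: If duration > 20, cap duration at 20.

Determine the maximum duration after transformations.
16

Step 1: Original maximum duration = 16
Step 2: Check cap of 20 against maximum
Step 3: No records exceed the cap (max 16 <= cap 20), so no capping applies
Step 4: Maximum after transformation = 16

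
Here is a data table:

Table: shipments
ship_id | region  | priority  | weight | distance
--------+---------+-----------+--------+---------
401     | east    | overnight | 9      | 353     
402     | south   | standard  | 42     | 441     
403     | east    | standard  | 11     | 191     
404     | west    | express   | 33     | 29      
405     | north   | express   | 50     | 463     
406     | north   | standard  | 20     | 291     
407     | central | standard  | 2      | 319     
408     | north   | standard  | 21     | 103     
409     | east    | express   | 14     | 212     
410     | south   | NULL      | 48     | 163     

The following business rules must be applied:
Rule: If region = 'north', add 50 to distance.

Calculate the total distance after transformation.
2715

Step 1: Count records where region = 'north': 3
Step 2: Total bonus added: 3 × 50 = 150
Step 3: Original sum of distance: 2565
Step 4: Final sum = 2565 + 150 = 2715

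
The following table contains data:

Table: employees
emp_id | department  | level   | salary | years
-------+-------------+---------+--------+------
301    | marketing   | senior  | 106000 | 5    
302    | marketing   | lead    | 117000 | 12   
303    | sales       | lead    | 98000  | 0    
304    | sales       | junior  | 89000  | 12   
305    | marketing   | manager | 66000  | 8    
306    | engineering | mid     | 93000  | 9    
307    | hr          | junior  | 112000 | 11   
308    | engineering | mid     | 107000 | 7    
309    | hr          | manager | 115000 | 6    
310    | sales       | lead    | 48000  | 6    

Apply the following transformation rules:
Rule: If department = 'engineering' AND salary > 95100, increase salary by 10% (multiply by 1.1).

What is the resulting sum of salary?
961700.0

Step 1: Find records where department = 'engineering' AND salary > 95100
Step 2: 1 records match, summing to 107000
Step 3: After multiplier: 107000 × 1.1 = 117700.0
Step 4: Unaffected records sum: 844000
Step 5: Final sum = 117700.0 + 844000 = 961700.0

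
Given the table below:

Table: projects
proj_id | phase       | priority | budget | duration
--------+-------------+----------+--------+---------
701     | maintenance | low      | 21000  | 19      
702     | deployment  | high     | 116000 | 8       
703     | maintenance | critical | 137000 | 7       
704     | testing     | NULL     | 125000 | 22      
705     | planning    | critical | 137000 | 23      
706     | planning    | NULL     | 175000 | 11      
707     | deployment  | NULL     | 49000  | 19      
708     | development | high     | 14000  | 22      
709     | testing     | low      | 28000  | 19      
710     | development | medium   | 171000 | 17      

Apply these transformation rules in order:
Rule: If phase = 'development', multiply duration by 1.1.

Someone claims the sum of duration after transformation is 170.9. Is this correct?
Yes, the result is correct.

Step 1: Calculate the correct sum after transformation
Step 2: Apply multiplier 1.1 to records where phase = 'development'
Step 3: Correct result = 170.9
Step 4: Claimed result = 170.9
Step 5: 170.9 = 170.9 ✓
Conclusion: The claimed result is correct.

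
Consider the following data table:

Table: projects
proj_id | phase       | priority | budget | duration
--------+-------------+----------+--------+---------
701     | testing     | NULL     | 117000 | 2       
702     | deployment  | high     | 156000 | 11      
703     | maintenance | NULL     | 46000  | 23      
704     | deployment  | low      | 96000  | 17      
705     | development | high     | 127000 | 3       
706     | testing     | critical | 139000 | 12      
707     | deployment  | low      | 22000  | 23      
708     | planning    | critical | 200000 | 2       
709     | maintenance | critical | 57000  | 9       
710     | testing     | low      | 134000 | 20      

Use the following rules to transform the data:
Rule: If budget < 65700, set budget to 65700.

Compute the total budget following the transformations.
1166100

Step 1: 3 records have budget < 65700
Step 2: These records originally summed to 125000
Step 3: After setting to minimum: 3 × 65700 = 197100
Step 4: Unaffected records sum: 969000
Step 5: Final sum = 197100 + 969000 = 1166100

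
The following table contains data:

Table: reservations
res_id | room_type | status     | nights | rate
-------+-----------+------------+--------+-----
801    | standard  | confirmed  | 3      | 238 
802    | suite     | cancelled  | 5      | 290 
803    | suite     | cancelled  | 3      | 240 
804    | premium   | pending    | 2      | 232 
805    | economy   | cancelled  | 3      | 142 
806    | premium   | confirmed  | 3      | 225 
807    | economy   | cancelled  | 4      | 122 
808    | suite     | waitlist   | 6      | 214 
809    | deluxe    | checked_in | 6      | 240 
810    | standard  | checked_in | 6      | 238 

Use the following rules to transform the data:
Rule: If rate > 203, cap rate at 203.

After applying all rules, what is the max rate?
203

Step 1: Original maximum rate = 290
Step 2: Apply cap at 203
Step 3: 8 records had rate > 203 and were capped
Step 4: Maximum after transformation = 203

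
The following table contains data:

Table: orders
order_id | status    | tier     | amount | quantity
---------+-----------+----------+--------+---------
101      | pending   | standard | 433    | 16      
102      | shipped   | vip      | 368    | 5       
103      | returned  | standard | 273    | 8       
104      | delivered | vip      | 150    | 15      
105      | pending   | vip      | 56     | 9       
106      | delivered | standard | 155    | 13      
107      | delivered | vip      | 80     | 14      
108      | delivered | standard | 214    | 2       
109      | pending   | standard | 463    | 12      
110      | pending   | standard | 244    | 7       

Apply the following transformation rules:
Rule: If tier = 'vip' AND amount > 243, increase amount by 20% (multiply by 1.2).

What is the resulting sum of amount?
2509.6

Step 1: Find records where tier = 'vip' AND amount > 243
Step 2: 1 records match, summing to 368
Step 3: After multiplier: 368 × 1.2 = 441.6
Step 4: Unaffected records sum: 2068
Step 5: Final sum = 441.6 + 2068 = 2509.6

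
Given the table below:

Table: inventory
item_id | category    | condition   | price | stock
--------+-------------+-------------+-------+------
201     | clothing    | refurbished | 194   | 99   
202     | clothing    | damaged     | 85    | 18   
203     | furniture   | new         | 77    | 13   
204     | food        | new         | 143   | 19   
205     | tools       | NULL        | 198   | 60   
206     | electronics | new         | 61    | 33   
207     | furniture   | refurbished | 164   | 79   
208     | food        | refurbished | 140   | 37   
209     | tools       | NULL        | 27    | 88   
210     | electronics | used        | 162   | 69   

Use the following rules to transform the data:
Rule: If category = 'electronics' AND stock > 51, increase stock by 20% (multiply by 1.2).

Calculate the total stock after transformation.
528.8

Step 1: Find records where category = 'electronics' AND stock > 51
Step 2: 1 records match, summing to 69
Step 3: After multiplier: 69 × 1.2 = 82.8
Step 4: Unaffected records sum: 446
Step 5: Final sum = 82.8 + 446 = 528.8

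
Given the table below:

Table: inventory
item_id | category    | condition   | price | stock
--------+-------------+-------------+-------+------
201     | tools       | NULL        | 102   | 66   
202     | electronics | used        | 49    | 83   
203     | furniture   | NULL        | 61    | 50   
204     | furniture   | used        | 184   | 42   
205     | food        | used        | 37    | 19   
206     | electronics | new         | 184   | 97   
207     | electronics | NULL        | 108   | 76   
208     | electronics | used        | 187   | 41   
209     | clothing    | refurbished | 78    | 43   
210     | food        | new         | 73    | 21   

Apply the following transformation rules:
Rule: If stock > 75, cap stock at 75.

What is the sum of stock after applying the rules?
507

Step 1: 3 records have stock > 75
Step 2: These records originally summed to 256
Step 3: After capping: 3 × 75 = 225
Step 4: Unaffected records sum: 282
Step 5: Final sum = 225 + 282 = 507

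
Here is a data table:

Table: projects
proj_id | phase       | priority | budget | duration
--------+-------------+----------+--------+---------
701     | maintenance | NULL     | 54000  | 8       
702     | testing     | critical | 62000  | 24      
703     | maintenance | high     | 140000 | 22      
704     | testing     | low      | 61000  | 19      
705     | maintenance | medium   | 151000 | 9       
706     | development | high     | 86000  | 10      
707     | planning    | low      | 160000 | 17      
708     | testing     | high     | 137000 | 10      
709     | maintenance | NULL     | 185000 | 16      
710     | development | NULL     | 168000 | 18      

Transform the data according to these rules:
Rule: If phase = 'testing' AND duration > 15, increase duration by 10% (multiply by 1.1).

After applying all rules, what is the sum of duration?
157.3

Step 1: Find records where phase = 'testing' AND duration > 15
Step 2: 2 records match, summing to 43
Step 3: After multiplier: 43 × 1.1 = 47.3
Step 4: Unaffected records sum: 110
Step 5: Final sum = 47.3 + 110 = 157.3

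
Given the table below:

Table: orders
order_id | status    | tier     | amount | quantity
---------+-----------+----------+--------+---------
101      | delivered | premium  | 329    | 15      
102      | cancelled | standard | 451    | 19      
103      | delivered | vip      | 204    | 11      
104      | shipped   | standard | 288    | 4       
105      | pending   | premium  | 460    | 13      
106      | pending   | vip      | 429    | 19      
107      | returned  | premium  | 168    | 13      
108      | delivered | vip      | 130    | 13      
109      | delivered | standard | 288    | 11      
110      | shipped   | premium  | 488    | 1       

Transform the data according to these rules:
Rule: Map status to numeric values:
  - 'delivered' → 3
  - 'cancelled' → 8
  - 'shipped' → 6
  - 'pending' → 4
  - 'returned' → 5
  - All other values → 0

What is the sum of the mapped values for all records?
45

Step 1: Apply mapping to each record
Step 2: Count by status:
  'delivered': 4 records × 3 = 12
  'cancelled': 1 records × 8 = 8
  'shipped': 2 records × 6 = 12
  'pending': 2 records × 4 = 8
  'returned': 1 records × 5 = 5
Step 3: Sum all mapped values = 45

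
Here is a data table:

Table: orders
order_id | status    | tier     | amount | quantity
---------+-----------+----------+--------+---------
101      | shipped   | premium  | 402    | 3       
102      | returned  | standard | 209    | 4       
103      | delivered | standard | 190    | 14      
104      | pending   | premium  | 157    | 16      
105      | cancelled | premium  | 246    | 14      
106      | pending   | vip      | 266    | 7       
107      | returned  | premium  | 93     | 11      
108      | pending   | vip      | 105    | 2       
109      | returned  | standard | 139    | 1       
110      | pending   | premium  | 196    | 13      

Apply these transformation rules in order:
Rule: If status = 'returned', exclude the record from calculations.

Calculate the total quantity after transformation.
69

Step 1: Identify records where status = 'returned'
Step 2: The excluded records sum to 16
Step 3: Original total quantity = 85
Step 4: Remaining total = 85 - 16 = 69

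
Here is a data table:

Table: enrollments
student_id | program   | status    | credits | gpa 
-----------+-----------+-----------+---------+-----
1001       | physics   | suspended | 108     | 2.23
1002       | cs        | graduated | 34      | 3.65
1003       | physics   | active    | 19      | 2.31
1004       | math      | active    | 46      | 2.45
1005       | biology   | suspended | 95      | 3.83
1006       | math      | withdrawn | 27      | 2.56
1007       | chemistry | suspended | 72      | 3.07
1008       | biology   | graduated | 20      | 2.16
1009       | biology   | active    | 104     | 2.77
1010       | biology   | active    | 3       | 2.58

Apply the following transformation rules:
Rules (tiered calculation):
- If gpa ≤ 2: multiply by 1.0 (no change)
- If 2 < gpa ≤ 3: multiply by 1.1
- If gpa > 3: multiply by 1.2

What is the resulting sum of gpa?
31.43

Step 1: Tier 1 (gpa ≤ 2): 0 records, sum = 0 × 1.0 = 0.0
Step 2: Tier 2 (2 < gpa ≤ 3): 7 records, sum = 17.06 × 1.1 = 18.77
Step 3: Tier 3 (gpa > 3): 3 records, sum = 10.55 × 1.2 = 12.66
Step 4: Final sum = 0.0 + 18.77 + 12.66 = 31.43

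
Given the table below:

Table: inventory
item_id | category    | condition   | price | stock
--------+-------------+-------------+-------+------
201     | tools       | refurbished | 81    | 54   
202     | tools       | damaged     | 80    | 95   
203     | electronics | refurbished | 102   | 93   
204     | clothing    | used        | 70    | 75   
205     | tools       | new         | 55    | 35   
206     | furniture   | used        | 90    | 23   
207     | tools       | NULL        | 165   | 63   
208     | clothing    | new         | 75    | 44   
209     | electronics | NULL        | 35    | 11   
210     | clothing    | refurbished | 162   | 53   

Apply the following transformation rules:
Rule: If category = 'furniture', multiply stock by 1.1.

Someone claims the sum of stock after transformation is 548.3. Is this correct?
Yes, the result is correct.

Step 1: Calculate the correct sum after transformation
Step 2: Apply multiplier 1.1 to records where category = 'furniture'
Step 3: Correct result = 548.3
Step 4: Claimed result = 548.3
Step 5: 548.3 = 548.3 ✓
Conclusion: The claimed result is correct.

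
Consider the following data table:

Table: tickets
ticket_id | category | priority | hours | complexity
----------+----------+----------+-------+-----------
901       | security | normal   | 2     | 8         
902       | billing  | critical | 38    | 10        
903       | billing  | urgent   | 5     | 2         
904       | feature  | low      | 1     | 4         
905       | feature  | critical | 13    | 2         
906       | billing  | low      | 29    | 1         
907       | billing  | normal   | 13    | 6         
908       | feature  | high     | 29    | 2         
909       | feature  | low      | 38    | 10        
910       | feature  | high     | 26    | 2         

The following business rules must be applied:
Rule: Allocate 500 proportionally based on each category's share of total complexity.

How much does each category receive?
billing: 202.13, feature: 212.77, security: 85.11

Step 1: Calculate total complexity = 47
Step 2: Calculate each category's proportion:
  billing: 19/47 = 40.43% → 202.13
  feature: 20/47 = 42.55% → 212.77
  security: 8/47 = 17.02% → 85.11
Step 3: Verify: sum of allocations ≈ 500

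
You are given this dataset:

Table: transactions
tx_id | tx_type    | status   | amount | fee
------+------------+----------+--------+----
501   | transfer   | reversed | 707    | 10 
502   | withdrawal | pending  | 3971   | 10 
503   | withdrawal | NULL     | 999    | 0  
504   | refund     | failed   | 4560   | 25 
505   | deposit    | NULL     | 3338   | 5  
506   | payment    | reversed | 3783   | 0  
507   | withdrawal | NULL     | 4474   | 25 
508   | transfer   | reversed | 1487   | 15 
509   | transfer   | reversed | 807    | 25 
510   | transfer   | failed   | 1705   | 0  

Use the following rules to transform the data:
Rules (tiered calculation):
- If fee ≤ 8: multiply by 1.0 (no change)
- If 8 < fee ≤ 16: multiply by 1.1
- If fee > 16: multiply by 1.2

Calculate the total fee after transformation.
133.5

Step 1: Tier 1 (fee ≤ 8): 4 records, sum = 5 × 1.0 = 5.0
Step 2: Tier 2 (8 < fee ≤ 16): 3 records, sum = 35 × 1.1 = 38.5
Step 3: Tier 3 (fee > 16): 3 records, sum = 75 × 1.2 = 90.0
Step 4: Final sum = 5.0 + 38.5 + 90.0 = 133.5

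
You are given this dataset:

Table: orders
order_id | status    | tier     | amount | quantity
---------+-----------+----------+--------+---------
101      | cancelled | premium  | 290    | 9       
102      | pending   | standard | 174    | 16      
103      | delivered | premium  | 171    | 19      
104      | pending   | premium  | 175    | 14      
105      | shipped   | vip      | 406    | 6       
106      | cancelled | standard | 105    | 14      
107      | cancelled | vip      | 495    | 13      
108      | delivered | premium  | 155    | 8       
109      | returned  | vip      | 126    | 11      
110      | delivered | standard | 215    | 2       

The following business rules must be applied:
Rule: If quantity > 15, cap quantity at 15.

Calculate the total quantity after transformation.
107

Step 1: 2 records have quantity > 15
Step 2: These records originally summed to 35
Step 3: After capping: 2 × 15 = 30
Step 4: Unaffected records sum: 77
Step 5: Final sum = 30 + 77 = 107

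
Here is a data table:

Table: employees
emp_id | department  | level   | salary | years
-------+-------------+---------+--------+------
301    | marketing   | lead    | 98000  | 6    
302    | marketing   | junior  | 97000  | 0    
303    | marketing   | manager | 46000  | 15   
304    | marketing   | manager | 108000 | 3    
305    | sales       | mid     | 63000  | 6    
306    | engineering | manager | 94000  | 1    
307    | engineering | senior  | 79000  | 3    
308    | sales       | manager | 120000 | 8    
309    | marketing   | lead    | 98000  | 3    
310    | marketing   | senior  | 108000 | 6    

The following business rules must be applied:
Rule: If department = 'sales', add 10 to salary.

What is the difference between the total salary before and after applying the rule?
20

Step 1: Original sum of salary = 911000
Step 2: 2 records have department = 'sales'
Step 3: Each affected record changes by 10
Step 4: Total change = 2 × 10 = 20
Step 5: New sum = 911000 + 20 = 911020
Step 6: Difference = |911020 - 911000| = 20
        (Sum increased by 20)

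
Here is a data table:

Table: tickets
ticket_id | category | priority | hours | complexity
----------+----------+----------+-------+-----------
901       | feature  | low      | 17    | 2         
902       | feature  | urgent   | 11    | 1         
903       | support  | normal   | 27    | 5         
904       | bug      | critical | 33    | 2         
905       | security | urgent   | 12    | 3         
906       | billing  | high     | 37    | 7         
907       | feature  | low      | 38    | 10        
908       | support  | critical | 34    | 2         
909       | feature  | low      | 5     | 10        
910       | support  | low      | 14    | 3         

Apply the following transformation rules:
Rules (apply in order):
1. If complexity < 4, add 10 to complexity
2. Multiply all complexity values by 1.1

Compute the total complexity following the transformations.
115.5

Step 1: Apply Rule 1 - Add 10 to records with complexity < 4
  - 6 records affected: 13 + (6 × 10) = 73
  - Unaffected records: 32
  - Sum after Rule 1: 105
Step 2: Apply Rule 2 - Multiply all by 1.1
  - 105 × 1.1 = 115.5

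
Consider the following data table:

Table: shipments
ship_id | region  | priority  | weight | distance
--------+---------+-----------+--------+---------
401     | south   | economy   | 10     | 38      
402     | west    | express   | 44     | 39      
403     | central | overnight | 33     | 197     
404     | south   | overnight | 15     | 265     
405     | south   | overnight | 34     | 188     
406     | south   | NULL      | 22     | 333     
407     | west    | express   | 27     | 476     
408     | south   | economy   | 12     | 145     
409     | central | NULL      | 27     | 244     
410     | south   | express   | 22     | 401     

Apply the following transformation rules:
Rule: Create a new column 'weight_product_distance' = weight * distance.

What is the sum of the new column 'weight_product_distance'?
56292

Step 1: For each record, compute weight * distance
Example calculations:
  10 * 38 = 380
  44 * 39 = 1716
  33 * 197 = 6501
  ...
Step 2: Sum all derived values
Step 3: Total = 56292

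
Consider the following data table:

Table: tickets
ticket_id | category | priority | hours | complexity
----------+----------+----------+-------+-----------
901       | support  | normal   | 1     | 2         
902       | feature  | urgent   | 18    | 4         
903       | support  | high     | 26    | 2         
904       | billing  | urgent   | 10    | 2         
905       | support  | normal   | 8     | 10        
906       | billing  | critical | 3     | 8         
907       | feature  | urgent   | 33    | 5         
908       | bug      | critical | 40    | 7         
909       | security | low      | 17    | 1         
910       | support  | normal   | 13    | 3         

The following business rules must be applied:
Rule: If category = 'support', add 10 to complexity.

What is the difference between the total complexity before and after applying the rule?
40

Step 1: Original sum of complexity = 44
Step 2: 4 records have category = 'support'
Step 3: Each affected record changes by 10
Step 4: Total change = 4 × 10 = 40
Step 5: New sum = 44 + 40 = 84
Step 6: Difference = |84 - 44| = 40
        (Sum increased by 40)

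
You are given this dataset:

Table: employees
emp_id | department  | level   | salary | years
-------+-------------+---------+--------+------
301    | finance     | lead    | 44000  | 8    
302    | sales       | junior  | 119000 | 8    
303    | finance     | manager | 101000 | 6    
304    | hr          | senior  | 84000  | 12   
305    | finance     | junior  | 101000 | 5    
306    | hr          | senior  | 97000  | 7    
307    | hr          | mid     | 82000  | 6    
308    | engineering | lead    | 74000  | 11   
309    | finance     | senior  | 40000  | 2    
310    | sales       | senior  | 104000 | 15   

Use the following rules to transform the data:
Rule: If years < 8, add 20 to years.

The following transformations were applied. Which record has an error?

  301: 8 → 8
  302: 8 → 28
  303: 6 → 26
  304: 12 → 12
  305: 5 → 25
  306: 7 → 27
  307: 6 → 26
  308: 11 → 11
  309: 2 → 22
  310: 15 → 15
Record 302 has an error. The correct transformed value should be 8, not 28.

Step 1: Check each record against the rule
Step 2: Record 302 has years = 8
Step 3: Since 8 >= 8, the bonus should not have been applied
Step 4: Correct value = 8, but claimed value = 28
Conclusion: Record 302 has the error.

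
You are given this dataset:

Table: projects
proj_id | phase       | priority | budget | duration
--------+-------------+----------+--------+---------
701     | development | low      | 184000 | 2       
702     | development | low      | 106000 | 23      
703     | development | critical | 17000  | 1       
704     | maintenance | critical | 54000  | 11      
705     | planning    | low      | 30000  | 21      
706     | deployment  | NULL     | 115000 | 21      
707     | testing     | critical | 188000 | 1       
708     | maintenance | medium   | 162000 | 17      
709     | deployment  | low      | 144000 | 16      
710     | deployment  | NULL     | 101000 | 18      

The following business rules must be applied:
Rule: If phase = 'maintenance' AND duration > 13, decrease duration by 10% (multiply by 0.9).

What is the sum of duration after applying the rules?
129.3

Step 1: Find records where phase = 'maintenance' AND duration > 13
Step 2: 1 records match, summing to 17
Step 3: After multiplier: 17 × 0.9 = 15.3
Step 4: Unaffected records sum: 114
Step 5: Final sum = 15.3 + 114 = 129.3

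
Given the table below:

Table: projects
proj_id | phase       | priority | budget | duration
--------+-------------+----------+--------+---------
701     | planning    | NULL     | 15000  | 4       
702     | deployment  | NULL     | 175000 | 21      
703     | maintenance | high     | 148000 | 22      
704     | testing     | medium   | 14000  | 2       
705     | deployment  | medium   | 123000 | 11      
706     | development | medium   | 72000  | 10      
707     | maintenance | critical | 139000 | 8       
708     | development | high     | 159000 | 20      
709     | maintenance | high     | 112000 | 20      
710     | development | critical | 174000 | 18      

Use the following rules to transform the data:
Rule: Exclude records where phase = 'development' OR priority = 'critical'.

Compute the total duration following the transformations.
80

Step 1: Find records where phase = 'development' OR priority = 'critical'
Step 2: 4 records match, summing to 56
Step 3: Original sum: 136
Step 4: Remaining sum = 136 - 56 = 80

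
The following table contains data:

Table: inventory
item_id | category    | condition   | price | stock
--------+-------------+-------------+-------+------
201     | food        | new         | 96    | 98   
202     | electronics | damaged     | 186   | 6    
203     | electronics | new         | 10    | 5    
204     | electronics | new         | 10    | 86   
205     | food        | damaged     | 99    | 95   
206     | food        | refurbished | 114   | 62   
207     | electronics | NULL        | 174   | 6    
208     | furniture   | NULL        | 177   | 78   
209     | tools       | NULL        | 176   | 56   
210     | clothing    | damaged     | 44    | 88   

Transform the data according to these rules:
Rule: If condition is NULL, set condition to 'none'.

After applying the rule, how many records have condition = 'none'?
3

Step 1: Count records where condition IS NULL
Step 2: Found 3 records with NULL condition
Step 3: These records will have condition set to 'none'
Step 4: Records already having condition = 'none': 0
Step 5: Answer: 3 + 0 = 3 records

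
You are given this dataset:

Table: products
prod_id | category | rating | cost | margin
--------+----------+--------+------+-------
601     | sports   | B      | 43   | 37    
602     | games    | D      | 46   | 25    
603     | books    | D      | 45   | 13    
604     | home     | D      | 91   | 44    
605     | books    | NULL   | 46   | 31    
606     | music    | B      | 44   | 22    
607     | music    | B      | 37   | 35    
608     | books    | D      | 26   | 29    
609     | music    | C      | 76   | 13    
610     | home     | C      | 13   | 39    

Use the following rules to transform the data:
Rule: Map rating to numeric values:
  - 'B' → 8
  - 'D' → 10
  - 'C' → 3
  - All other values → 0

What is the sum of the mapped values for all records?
70

Step 1: Apply mapping to each record
Step 2: Count by status:
  'B': 3 records × 8 = 24
  'D': 4 records × 10 = 40
  'C': 2 records × 3 = 6
Step 3: Sum all mapped values = 70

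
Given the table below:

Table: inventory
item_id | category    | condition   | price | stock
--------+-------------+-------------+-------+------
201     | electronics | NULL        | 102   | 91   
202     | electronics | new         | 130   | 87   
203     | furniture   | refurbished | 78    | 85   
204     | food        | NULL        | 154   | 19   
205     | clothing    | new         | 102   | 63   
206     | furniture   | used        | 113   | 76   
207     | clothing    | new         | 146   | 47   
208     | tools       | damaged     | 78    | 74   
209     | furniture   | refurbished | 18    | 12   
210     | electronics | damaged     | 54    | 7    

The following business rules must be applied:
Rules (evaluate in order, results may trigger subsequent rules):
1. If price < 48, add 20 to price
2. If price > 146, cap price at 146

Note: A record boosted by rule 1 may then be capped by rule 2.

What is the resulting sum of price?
987

Step 1: Apply rule 1 to records with price < 48
  - 1 records get bonus of 20
  - Of these, 0 records then exceed 146 and get capped
Step 2: Apply rule 2 to records with price > 146
  - 1 records (original) are capped
Step 3: Calculate final sum = 987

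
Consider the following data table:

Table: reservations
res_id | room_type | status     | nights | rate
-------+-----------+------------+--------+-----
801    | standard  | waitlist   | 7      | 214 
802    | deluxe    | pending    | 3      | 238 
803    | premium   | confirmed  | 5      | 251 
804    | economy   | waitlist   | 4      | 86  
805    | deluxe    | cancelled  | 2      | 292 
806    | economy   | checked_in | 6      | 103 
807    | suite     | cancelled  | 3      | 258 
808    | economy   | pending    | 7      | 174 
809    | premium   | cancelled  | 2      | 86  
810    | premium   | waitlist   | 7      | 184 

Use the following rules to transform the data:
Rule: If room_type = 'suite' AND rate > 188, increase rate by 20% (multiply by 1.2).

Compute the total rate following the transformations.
1937.6

Step 1: Find records where room_type = 'suite' AND rate > 188
Step 2: 1 records match, summing to 258
Step 3: After multiplier: 258 × 1.2 = 309.6
Step 4: Unaffected records sum: 1628
Step 5: Final sum = 309.6 + 1628 = 1937.6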